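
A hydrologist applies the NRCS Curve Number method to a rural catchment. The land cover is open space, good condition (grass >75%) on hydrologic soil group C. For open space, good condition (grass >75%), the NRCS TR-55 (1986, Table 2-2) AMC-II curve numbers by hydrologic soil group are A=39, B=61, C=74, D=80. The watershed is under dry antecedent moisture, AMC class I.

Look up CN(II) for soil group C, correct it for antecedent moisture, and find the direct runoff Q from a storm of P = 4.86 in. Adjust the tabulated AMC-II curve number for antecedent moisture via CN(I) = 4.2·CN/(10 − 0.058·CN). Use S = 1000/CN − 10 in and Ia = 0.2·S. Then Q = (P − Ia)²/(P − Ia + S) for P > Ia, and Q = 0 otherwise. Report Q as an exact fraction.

NRCS table: open space, good condition (grass >75%), soil group C → CN(II) = 74
CN(I) from CN(II)=74: (4.2·74)/(10 − 0.058·74) = 77700/1427 ≈ 54.450
Retention S: 1000/CN − 10 with CN=54.450 → S = 6500/777 ≈ 8.366 in
Ia = 0.2·(6500/777) = 1300/777 in ≈ 1.673 in
P − Ia = 4.860 − 1.673 = 123811/38850 ≈ 3.187 in (> 0, runoff occurs)
Runoff Q = (P−Ia)²/(P−Ia+S) = (3.187)²/(3.187+8.366) = 15329163721/17436307350 ≈ 0.879 in

Q = 15329163721/17436307350 in ≈ 0.879 in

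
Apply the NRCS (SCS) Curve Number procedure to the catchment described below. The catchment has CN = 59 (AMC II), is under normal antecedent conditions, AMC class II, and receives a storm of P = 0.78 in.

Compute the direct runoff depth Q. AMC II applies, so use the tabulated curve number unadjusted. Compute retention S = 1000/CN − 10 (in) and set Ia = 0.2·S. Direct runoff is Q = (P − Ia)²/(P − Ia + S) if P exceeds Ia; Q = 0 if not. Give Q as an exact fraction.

CN(II) = 59; AMC II needs no correction.
Max retention: S = 1000/59 − 10 = 410/59 in (≈ 6.949 in)
Ia = 0.2S: 0.2·6.949 = 1.390 in (exactly 82/59)
P = 0.780 ≤ Ia = 1.390 in: entire storm abstracted, Q = 0.

Q = 0 in ≈ 0.000 in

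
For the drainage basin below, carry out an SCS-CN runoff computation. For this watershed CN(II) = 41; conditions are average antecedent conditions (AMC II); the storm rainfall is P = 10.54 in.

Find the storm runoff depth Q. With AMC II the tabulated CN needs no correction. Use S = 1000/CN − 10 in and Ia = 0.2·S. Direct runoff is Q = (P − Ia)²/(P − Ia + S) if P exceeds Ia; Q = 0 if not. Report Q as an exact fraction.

Q = 246709849/92674350 in ≈ 2.662 in

Average conditions: CN = 41 (no AMC adjustment).
Retention S: 1000/CN − 10 with CN=41.000 → S = 590/41 ≈ 14.390 in
Initial abstraction Ia = S/5 = (590/41)/5 = 118/41 ≈ 2.878 in
Since P=10.540 > Ia=2.878: effective rainfall P−Ia = 15707/2050 in
Runoff Q = (P−Ia)²/(P−Ia+S) = (7.662)²/(7.662+14.390) = 246709849/92674350 ≈ 2.662 in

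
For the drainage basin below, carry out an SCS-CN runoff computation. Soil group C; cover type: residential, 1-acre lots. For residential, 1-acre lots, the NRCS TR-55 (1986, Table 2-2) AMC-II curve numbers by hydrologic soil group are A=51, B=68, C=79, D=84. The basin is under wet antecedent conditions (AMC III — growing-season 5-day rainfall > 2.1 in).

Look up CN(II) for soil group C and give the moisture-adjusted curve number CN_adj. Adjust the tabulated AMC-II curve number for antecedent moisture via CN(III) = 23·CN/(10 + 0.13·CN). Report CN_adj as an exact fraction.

NRCS table: residential, 1-acre lots, soil group C → CN(II) = 79
Adjust CN=79 to AMC III: 23·79/(10 + 0.13·79) → 1817 ÷ (2027/100) = 181700/2027 ≈ 89.640

CN_adj = 181700/2027 ≈ 89.640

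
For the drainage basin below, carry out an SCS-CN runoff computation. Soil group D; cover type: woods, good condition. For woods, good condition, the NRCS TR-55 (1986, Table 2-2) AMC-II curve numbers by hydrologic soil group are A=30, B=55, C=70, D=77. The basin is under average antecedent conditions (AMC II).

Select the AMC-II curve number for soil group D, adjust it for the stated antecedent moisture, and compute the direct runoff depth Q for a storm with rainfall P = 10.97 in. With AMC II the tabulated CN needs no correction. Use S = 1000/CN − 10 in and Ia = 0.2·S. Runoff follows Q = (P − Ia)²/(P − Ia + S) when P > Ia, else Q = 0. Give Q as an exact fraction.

Q = 6379057161/792091300 in ≈ 8.053 in

NRCS table: woods, good condition, soil group D → CN(II) = 77
CN(II) = 77; AMC II needs no correction.
Max retention: S = 1000/77 − 10 = 230/77 in (≈ 2.987 in)
Initial abstraction Ia = S/5 = (230/77)/5 = 46/77 ≈ 0.597 in
P − Ia = 10.970 − 0.597 = 79869/7700 ≈ 10.373 in (> 0, runoff occurs)
Q = (79869/7700)²/((79869/7700) + 230/77) = (6379057161/59290000)/(102869/7700) = 6379057161/792091300 in ≈ 8.053 in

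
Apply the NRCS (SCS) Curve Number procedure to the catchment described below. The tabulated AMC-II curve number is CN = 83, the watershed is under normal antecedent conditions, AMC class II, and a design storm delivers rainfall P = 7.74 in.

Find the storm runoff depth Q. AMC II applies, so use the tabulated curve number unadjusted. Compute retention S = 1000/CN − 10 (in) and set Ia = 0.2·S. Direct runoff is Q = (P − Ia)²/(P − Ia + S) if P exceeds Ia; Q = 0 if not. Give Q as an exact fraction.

CN(II) = 83; AMC II needs no correction.
Max retention: S = 1000/83 − 10 = 170/83 in (≈ 2.048 in)
Ia = 0.2·(170/83) = 34/83 in ≈ 0.410 in
P − Ia = 7.740 − 0.410 = 30421/4150 ≈ 7.330 in (> 0, runoff occurs)
Q: (30421/4150)² ÷ (38921/4150) = 925437241/161522150 in (≈ 5.729 in)

Q = 925437241/161522150 in ≈ 5.729 in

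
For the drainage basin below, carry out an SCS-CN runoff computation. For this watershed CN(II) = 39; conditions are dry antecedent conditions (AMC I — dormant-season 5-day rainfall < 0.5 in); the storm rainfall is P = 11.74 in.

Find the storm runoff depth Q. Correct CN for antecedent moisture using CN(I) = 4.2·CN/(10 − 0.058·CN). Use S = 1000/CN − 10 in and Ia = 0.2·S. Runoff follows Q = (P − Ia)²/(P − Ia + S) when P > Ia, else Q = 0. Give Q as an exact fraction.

Q = 30889117009/69645835350 in ≈ 0.444 in

CN(I) from CN(II)=39: (4.2·39)/(10 − 0.058·39) = 81900/3869 ≈ 21.168
Retention S: 1000/CN − 10 with CN=21.168 → S = 30500/819 ≈ 37.241 in
Ia = 0.2S: 0.2·37.241 = 7.448 in (exactly 6100/819)
P − Ia = 11.740 − 7.448 = 175753/40950 ≈ 4.292 in (> 0, runoff occurs)
Runoff Q = (P−Ia)²/(P−Ia+S) = (4.292)²/(4.292+37.241) = 30889117009/69645835350 ≈ 0.444 in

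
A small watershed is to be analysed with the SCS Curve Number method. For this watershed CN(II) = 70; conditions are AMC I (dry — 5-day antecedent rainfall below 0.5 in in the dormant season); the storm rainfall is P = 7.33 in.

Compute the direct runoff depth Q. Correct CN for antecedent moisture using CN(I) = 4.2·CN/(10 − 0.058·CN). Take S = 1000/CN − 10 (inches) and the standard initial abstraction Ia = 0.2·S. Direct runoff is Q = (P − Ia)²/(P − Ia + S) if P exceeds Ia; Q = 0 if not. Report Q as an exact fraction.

Adjust CN=70 to AMC I: 4.2·70/(10 − 0.058·70) → 294 ÷ (297/50) = 4900/99 ≈ 49.495
S = 1000/(4900/99) − 10 = 500/49 in ≈ 10.204 in
Initial abstraction Ia = S/5 = (500/49)/5 = 100/49 ≈ 2.041 in
P − Ia = 7.330 − 2.041 = 25917/4900 ≈ 5.289 in (> 0, runoff occurs)
Q = (25917/4900)²/((25917/4900) + 500/49) = (671690889/24010000)/(75917/4900) = 671690889/371993300 in ≈ 1.806 in

Q = 671690889/371993300 in ≈ 1.806 in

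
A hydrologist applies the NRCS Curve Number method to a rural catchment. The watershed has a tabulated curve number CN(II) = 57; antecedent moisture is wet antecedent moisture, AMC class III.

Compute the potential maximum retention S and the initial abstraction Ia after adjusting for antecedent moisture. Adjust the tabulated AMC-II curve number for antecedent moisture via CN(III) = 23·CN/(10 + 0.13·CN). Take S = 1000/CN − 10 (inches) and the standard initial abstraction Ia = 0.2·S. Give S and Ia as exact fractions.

Wet (AMC III): CN(III) = 23·57/(10 + 0.13·57) = 1311/(1741/100) = 131100/1741 ≈ 75.302
Retention S: 1000/CN − 10 with CN=75.302 → S = 4300/1311 ≈ 3.280 in
Ia = 0.2·(4300/1311) = 860/1311 in ≈ 0.656 in

S = 4300/1311 in ≈ 3.280 in; Ia = 860/1311 in ≈ 0.656 in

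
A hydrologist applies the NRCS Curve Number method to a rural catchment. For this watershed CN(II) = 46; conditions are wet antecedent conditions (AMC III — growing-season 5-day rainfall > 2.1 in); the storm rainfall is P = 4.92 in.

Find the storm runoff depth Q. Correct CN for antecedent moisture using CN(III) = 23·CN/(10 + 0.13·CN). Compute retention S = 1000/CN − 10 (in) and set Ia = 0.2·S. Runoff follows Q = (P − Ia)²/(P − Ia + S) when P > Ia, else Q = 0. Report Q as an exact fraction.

CN(III) from CN(II)=46: (23·46)/(10 + 0.13·46) = 52900/799 ≈ 66.208
S = 1000/(52900/799) − 10 = 2700/529 in ≈ 5.104 in
Ia = 0.2S: 0.2·5.104 = 1.021 in (exactly 540/529)
Since P=4.920 > Ia=1.021: effective rainfall P−Ia = 51567/13225 in
Runoff Q = (P−Ia)²/(P−Ia+S) = (3.899)²/(3.899+5.104) = 886385163/524887025 ≈ 1.689 in

Q = 886385163/524887025 in ≈ 1.689 in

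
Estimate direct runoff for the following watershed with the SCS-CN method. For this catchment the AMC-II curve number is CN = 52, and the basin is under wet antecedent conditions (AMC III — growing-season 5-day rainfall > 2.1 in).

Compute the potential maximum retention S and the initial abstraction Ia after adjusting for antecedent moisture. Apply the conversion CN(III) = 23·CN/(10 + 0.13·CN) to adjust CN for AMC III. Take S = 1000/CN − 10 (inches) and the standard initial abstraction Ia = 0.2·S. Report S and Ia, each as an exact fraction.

CN(III) from CN(II)=52: (23·52)/(10 + 0.13·52) = 29900/419 ≈ 71.360
Max retention: S = 1000/(29900/419) − 10 = 1200/299 in (≈ 4.013 in)
Ia = 0.2S: 0.2·4.013 = 0.803 in (exactly 240/299)

S = 1200/299 in ≈ 4.013 in; Ia = 240/299 in ≈ 0.803 in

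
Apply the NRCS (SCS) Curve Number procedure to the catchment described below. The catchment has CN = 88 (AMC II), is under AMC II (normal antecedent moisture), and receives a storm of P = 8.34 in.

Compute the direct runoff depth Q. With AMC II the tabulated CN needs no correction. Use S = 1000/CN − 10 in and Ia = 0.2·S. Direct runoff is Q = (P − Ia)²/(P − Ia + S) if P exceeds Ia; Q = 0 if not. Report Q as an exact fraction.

Q = 6562323/950950 in ≈ 6.901 in

AMC II — tabulated CN = 88 applies directly.
S = 1000/88 − 10 = 15/11 in ≈ 1.364 in
Ia = 0.2·(15/11) = 3/11 in ≈ 0.273 in
P − Ia = 8.340 − 0.273 = 4437/550 ≈ 8.067 in (> 0, runoff occurs)
Q = (4437/550)²/((4437/550) + 15/11) = (19686969/302500)/(5187/550) = 6562323/950950 in ≈ 6.901 in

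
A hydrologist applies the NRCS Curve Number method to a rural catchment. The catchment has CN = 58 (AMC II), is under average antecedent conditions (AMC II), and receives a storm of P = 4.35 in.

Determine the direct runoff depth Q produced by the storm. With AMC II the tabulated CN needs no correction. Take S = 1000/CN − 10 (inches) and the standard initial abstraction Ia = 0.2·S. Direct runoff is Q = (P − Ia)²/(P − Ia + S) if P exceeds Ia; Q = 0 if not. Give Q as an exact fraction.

Q = 944163/1137380 in ≈ 0.830 in

CN(II) = 58; AMC II needs no correction.
Max retention: S = 1000/58 − 10 = 210/29 in (≈ 7.241 in)
Ia = 0.2S: 0.2·7.241 = 1.448 in (exactly 42/29)
Excess rainfall: 4.350 − 1.448 = 2.902 in; P > Ia so Q > 0
Runoff Q = (P−Ia)²/(P−Ia+S) = (2.902)²/(2.902+7.241) = 944163/1137380 ≈ 0.830 in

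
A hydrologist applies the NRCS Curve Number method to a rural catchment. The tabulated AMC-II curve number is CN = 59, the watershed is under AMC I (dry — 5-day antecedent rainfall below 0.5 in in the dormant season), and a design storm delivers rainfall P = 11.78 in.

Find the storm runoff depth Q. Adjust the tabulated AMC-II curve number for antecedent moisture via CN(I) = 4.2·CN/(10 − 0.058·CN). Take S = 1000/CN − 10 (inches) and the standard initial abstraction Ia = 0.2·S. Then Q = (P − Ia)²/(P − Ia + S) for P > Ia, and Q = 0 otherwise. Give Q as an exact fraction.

Adjust CN=59 to AMC I: 4.2·59/(10 − 0.058·59) → (1239/5) ÷ (3289/500) = 123900/3289 ≈ 37.671
Max retention: S = 1000/(123900/3289) − 10 = 20500/1239 in (≈ 16.546 in)
Initial abstraction Ia = S/5 = (20500/1239)/5 = 4100/1239 ≈ 3.309 in
Since P=11.780 > Ia=3.309: effective rainfall P−Ia = 524771/61950 in
Runoff Q = (P−Ia)²/(P−Ia+S) = (8.471)²/(8.471+16.546) = 275384602441/96008313450 ≈ 2.868 in

Q = 275384602441/96008313450 in ≈ 2.868 in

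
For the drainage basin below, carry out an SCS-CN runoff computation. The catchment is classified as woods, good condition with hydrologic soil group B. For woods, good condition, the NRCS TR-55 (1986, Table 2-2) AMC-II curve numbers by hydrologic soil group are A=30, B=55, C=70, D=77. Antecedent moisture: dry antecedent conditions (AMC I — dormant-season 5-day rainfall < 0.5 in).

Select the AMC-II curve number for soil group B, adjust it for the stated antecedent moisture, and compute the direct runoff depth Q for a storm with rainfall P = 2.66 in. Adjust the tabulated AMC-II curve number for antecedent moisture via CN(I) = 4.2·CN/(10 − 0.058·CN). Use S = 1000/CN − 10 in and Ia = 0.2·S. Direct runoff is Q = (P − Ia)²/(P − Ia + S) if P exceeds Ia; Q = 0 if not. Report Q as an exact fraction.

NRCS table: woods, good condition, soil group B → CN(II) = 55
Dry (AMC I): CN(I) = 4.2·55/(10 − 0.058·55) = 231/(681/100) = 7700/227 ≈ 33.921
Retention S: 1000/CN − 10 with CN=33.921 → S = 1500/77 ≈ 19.481 in
Ia = 0.2S: 0.2·19.481 = 3.896 in (exactly 300/77)
P = 2.660 ≤ Ia = 3.896 in: entire storm abstracted, Q = 0.

Q = 0 in ≈ 0.000 in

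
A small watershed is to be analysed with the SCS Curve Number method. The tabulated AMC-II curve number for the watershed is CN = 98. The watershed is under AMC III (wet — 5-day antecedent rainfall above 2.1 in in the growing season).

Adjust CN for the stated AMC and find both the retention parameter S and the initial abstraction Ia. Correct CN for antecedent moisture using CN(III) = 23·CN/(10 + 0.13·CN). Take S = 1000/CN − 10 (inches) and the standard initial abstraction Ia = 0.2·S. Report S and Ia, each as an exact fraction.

Adjust CN=98 to AMC III: 23·98/(10 + 0.13·98) → 2254 ÷ (1137/50) = 112700/1137 ≈ 99.120
Max retention: S = 1000/(112700/1137) − 10 = 100/1127 in (≈ 0.089 in)
Initial abstraction Ia = S/5 = (100/1127)/5 = 20/1127 ≈ 0.018 in

S = 100/1127 in ≈ 0.089 in; Ia = 20/1127 in ≈ 0.018 in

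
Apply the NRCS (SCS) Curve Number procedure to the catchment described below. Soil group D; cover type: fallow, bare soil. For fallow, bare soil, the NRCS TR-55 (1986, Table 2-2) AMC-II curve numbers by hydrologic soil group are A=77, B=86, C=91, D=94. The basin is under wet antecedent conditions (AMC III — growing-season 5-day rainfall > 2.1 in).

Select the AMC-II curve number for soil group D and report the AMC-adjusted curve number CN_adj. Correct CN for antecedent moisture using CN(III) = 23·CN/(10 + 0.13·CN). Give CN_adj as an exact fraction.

NRCS table: fallow, bare soil, soil group D → CN(II) = 94
Wet (AMC III): CN(III) = 23·94/(10 + 0.13·94) = 2162/(1111/50) = 108100/1111 ≈ 97.300

CN_adj = 108100/1111 ≈ 97.300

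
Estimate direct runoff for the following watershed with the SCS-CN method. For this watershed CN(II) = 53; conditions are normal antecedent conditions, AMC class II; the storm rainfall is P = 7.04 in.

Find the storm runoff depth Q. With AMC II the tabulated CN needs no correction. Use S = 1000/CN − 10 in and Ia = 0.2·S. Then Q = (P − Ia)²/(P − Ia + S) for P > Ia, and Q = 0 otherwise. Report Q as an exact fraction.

Q = 12173121/6203650 in ≈ 1.962 in

CN(II) = 53; AMC II needs no correction.
Max retention: S = 1000/53 − 10 = 470/53 in (≈ 8.868 in)
Initial abstraction Ia = S/5 = (470/53)/5 = 94/53 ≈ 1.774 in
Since P=7.040 > Ia=1.774: effective rainfall P−Ia = 6978/1325 in
Q: (6978/1325)² ÷ (18728/1325) = 12173121/6203650 in (≈ 1.962 in)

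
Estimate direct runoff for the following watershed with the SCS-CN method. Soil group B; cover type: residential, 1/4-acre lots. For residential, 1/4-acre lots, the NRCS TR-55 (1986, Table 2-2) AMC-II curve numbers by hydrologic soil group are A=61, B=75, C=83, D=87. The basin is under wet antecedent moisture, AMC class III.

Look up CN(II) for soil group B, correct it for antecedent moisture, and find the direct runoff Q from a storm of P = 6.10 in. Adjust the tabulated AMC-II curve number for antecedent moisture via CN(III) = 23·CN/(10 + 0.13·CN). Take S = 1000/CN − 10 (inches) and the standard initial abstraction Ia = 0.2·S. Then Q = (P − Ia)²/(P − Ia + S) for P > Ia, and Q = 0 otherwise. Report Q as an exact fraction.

Q = 16072081/3456210 in ≈ 4.650 in

NRCS table: residential, 1/4-acre lots, soil group B → CN(II) = 75
Wet (AMC III): CN(III) = 23·75/(10 + 0.13·75) = 1725/(79/4) = 6900/79 ≈ 87.342
Max retention: S = 1000/(6900/79) − 10 = 100/69 in (≈ 1.449 in)
Ia = 0.2·(100/69) = 20/69 in ≈ 0.290 in
Excess rainfall: 6.100 − 0.290 = 5.810 in; P > Ia so Q > 0
Q = (4009/690)²/((4009/690) + 100/69) = (16072081/476100)/(5009/690) = 16072081/3456210 in ≈ 4.650 in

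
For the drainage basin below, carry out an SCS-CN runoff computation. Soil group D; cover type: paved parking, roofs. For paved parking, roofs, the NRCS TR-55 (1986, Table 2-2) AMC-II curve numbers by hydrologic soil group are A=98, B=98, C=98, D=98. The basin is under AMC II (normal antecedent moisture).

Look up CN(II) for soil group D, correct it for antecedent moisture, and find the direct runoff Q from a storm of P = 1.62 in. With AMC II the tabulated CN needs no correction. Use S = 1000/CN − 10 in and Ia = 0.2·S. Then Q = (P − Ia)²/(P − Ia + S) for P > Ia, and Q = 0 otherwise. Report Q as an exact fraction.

Q = 14969161/10704050 in ≈ 1.398 in

NRCS table: paved parking, roofs, soil group D → CN(II) = 98
Average conditions: CN = 98 (no AMC adjustment).
Max retention: S = 1000/98 − 10 = 10/49 in (≈ 0.204 in)
Initial abstraction Ia = S/5 = (10/49)/5 = 2/49 ≈ 0.041 in
P − Ia = 1.620 − 0.041 = 3869/2450 ≈ 1.579 in (> 0, runoff occurs)
Q = (3869/2450)²/((3869/2450) + 10/49) = (14969161/6002500)/(4369/2450) = 14969161/10704050 in ≈ 1.398 in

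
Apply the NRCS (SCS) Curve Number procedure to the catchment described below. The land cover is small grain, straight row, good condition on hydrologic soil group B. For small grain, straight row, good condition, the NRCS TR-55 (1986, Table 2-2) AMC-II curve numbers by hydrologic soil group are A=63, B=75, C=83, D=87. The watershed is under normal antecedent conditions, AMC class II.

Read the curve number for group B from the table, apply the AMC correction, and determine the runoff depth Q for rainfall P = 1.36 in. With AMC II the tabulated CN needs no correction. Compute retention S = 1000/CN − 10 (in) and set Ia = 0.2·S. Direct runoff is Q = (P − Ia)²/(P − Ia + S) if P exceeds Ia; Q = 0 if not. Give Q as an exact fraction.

NRCS table: small grain, straight row, good condition, soil group B → CN(II) = 75
Average conditions: CN = 75 (no AMC adjustment).
Max retention: S = 1000/75 − 10 = 10/3 in (≈ 3.333 in)
Initial abstraction Ia = S/5 = (10/3)/5 = 2/3 ≈ 0.667 in
Excess rainfall: 1.360 − 0.667 = 0.693 in; P > Ia so Q > 0
Q: (52/75)² ÷ (302/75) = 1352/11325 in (≈ 0.119 in)

Q = 1352/11325 in ≈ 0.119 in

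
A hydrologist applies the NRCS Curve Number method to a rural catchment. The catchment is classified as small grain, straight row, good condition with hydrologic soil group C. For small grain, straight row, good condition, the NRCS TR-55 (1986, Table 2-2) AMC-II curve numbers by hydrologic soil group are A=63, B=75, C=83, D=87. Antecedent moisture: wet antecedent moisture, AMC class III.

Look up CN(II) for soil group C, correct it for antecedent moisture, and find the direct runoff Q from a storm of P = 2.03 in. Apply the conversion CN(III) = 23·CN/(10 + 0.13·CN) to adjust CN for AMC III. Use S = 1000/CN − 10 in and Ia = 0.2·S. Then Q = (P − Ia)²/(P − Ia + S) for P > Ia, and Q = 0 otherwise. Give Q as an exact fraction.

NRCS table: small grain, straight row, good condition, soil group C → CN(II) = 83
Adjust CN=83 to AMC III: 23·83/(10 + 0.13·83) → 1909 ÷ (2079/100) = 190900/2079 ≈ 91.823
S = 1000/(190900/2079) − 10 = 1700/1909 in ≈ 0.891 in
Ia = 0.2S: 0.2·0.891 = 0.178 in (exactly 340/1909)
Excess rainfall: 2.030 − 0.178 = 1.852 in; P > Ia so Q > 0
Runoff Q = (P−Ia)²/(P−Ia+S) = (1.852)²/(1.852+0.891) = 124981339729/99941304300 ≈ 1.251 in

Q = 124981339729/99941304300 in ≈ 1.251 in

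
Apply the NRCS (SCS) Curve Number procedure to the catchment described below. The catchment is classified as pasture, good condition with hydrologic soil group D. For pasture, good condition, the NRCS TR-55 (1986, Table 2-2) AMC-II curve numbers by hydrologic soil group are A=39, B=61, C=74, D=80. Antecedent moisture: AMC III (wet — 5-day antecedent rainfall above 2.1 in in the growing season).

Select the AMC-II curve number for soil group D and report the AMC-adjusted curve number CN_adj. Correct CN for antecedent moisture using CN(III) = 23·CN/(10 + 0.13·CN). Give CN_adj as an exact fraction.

NRCS table: pasture, good condition, soil group D → CN(II) = 80
CN(III) from CN(II)=80: (23·80)/(10 + 0.13·80) = 4600/51 ≈ 90.196

CN_adj = 4600/51 ≈ 90.196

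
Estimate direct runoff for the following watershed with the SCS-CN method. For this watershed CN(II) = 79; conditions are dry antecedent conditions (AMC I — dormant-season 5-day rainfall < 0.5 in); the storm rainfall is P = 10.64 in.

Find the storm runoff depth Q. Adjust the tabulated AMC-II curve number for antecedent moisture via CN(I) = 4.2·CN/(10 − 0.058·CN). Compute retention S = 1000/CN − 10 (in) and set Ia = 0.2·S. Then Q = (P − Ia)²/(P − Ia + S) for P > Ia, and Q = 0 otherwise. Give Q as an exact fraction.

CN(I) from CN(II)=79: (4.2·79)/(10 − 0.058·79) = 7900/129 ≈ 61.240
Retention S: 1000/CN − 10 with CN=61.240 → S = 500/79 ≈ 6.329 in
Initial abstraction Ia = S/5 = (500/79)/5 = 100/79 ≈ 1.266 in
Excess rainfall: 10.640 − 1.266 = 9.374 in; P > Ia so Q > 0
Q = (18514/1975)²/((18514/1975) + 500/79) = (342768196/3900625)/(31014/1975) = 171384098/30626325 in ≈ 5.596 in

Q = 171384098/30626325 in ≈ 5.596 in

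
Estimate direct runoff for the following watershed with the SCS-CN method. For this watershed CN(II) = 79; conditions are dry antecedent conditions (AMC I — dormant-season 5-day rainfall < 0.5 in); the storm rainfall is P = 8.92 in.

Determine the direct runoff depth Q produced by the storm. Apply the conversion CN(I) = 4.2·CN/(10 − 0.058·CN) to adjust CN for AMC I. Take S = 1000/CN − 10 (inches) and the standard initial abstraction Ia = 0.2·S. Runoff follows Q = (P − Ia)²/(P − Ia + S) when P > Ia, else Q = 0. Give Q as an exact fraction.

CN(I) from CN(II)=79: (4.2·79)/(10 − 0.058·79) = 7900/129 ≈ 61.240
Retention S: 1000/CN − 10 with CN=61.240 → S = 500/79 ≈ 6.329 in
Initial abstraction Ia = S/5 = (500/79)/5 = 100/79 ≈ 1.266 in
P − Ia = 8.920 − 1.266 = 15117/1975 ≈ 7.654 in (> 0, runoff occurs)
Q: (15117/1975)² ÷ (27617/1975) = 228523689/54543575 in (≈ 4.190 in)

Q = 228523689/54543575 in ≈ 4.190 in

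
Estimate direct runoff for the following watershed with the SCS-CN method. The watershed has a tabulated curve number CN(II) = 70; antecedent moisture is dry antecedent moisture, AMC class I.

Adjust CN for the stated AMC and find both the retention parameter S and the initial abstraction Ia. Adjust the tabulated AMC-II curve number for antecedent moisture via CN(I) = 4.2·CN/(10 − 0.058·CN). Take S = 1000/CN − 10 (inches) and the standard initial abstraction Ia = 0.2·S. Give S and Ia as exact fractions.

S = 500/49 in ≈ 10.204 in; Ia = 100/49 in ≈ 2.041 in

CN(I) from CN(II)=70: (4.2·70)/(10 − 0.058·70) = 4900/99 ≈ 49.495
Max retention: S = 1000/(4900/99) − 10 = 500/49 in (≈ 10.204 in)
Initial abstraction Ia = S/5 = (500/49)/5 = 100/49 ≈ 2.041 in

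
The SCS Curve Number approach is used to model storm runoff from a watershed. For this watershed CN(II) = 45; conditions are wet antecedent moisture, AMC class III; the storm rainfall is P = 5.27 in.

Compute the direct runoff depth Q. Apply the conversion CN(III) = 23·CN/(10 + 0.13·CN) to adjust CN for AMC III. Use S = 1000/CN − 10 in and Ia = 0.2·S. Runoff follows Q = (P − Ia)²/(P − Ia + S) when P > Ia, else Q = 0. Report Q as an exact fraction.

Wet (AMC III): CN(III) = 23·45/(10 + 0.13·45) = 1035/(317/20) = 20700/317 ≈ 65.300
Retention S: 1000/CN − 10 with CN=65.300 → S = 1100/207 ≈ 5.314 in
Ia = 0.2·(1100/207) = 220/207 in ≈ 1.063 in
P − Ia = 5.270 − 1.063 = 87089/20700 ≈ 4.207 in (> 0, runoff occurs)
Q = (87089/20700)²/((87089/20700) + 1100/207) = (7584493921/428490000)/(197089/20700) = 7584493921/4079742300 in ≈ 1.859 in

Q = 7584493921/4079742300 in ≈ 1.859 in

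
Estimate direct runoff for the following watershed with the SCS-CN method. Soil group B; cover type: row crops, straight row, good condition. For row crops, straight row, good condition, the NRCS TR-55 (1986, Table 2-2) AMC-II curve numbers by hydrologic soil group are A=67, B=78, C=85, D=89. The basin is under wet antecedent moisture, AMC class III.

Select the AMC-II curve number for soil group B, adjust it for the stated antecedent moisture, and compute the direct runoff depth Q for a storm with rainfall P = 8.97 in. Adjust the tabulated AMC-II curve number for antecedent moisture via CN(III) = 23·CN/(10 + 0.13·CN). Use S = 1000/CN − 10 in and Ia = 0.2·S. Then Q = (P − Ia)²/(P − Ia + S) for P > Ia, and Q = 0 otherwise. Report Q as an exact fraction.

Q = 612476846881/80067027300 in ≈ 7.650 in

NRCS table: row crops, straight row, good condition, soil group B → CN(II) = 78
Wet (AMC III): CN(III) = 23·78/(10 + 0.13·78) = 1794/(1007/50) = 89700/1007 ≈ 89.076
S = 1000/(89700/1007) − 10 = 1100/897 in ≈ 1.226 in
Ia = 0.2·(1100/897) = 220/897 in ≈ 0.245 in
Excess rainfall: 8.970 − 0.245 = 8.725 in; P > Ia so Q > 0
Q = (782609/89700)²/((782609/89700) + 1100/897) = (612476846881/8046090000)/(892609/89700) = 612476846881/80067027300 in ≈ 7.650 in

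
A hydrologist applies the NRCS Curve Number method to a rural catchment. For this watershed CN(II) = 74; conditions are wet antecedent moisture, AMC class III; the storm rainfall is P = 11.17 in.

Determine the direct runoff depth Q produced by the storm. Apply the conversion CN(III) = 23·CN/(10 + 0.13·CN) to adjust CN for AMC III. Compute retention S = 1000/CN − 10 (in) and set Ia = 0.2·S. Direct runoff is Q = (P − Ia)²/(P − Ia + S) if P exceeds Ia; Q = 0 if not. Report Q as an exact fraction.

Q = 854824137489/89743651700 in ≈ 9.525 in

CN(III) from CN(II)=74: (23·74)/(10 + 0.13·74) = 85100/981 ≈ 86.748
S = 1000/(85100/981) − 10 = 1300/851 in ≈ 1.528 in
Ia = 0.2·(1300/851) = 260/851 in ≈ 0.306 in
Excess rainfall: 11.170 − 0.306 = 10.864 in; P > Ia so Q > 0
Q = (924567/85100)²/((924567/85100) + 1300/851) = (854824137489/7242010000)/(1054567/85100) = 854824137489/89743651700 in ≈ 9.525 in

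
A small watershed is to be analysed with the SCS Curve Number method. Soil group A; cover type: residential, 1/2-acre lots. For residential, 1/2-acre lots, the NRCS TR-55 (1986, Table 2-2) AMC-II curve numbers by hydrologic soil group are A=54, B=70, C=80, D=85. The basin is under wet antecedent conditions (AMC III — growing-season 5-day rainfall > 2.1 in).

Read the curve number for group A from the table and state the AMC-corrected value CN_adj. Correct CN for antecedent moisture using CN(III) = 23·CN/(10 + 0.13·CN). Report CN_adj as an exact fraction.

NRCS table: residential, 1/2-acre lots, soil group A → CN(II) = 54
CN(III) from CN(II)=54: (23·54)/(10 + 0.13·54) = 2700/37 ≈ 72.973

CN_adj = 2700/37 ≈ 72.973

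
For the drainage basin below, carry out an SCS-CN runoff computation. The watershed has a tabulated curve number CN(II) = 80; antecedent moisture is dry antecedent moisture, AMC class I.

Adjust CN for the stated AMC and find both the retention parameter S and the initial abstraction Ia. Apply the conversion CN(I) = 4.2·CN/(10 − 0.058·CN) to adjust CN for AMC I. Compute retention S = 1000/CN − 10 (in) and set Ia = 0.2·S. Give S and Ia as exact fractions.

Adjust CN=80 to AMC I: 4.2·80/(10 − 0.058·80) → 336 ÷ (134/25) = 4200/67 ≈ 62.687
Retention S: 1000/CN − 10 with CN=62.687 → S = 125/21 ≈ 5.952 in
Ia = 0.2S: 0.2·5.952 = 1.190 in (exactly 25/21)

S = 125/21 in ≈ 5.952 in; Ia = 25/21 in ≈ 1.190 in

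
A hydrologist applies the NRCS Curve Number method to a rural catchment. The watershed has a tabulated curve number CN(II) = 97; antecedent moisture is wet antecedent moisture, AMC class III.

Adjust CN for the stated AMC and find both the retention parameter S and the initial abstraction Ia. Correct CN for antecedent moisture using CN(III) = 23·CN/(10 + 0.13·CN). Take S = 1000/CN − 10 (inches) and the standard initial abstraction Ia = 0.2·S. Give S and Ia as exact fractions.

S = 300/2231 in ≈ 0.134 in; Ia = 60/2231 in ≈ 0.027 in

CN(III) from CN(II)=97: (23·97)/(10 + 0.13·97) = 223100/2261 ≈ 98.673
Retention S: 1000/CN − 10 with CN=98.673 → S = 300/2231 ≈ 0.134 in
Ia = 0.2·(300/2231) = 60/2231 in ≈ 0.027 in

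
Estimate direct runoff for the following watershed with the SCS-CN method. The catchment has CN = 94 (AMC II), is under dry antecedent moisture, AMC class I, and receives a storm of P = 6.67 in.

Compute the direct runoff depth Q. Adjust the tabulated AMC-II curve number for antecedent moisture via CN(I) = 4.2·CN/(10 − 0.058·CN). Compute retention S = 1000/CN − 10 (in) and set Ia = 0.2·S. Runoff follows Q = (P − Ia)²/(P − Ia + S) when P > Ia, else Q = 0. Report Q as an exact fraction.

Q = 43866370249/8535674700 in ≈ 5.139 in

Dry (AMC I): CN(I) = 4.2·94/(10 − 0.058·94) = (1974/5)/(1137/250) = 32900/379 ≈ 86.807
Max retention: S = 1000/(32900/379) − 10 = 500/329 in (≈ 1.520 in)
Ia = 0.2S: 0.2·1.520 = 0.304 in (exactly 100/329)
P − Ia = 6.670 − 0.304 = 209443/32900 ≈ 6.366 in (> 0, runoff occurs)
Runoff Q = (P−Ia)²/(P−Ia+S) = (6.366)²/(6.366+1.520) = 43866370249/8535674700 ≈ 5.139 in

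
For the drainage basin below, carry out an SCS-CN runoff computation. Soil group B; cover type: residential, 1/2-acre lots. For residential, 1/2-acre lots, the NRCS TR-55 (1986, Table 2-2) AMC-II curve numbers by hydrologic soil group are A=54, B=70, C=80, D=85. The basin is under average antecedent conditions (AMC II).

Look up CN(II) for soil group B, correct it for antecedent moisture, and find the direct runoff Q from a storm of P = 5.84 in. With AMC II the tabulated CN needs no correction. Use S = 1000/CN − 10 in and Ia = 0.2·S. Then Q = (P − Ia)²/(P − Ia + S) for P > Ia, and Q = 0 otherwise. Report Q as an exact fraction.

Q = 380192/141925 in ≈ 2.679 in

NRCS table: residential, 1/2-acre lots, soil group B → CN(II) = 70
AMC II — tabulated CN = 70 applies directly.
Max retention: S = 1000/70 − 10 = 30/7 in (≈ 4.286 in)
Ia = 0.2·(30/7) = 6/7 in ≈ 0.857 in
P − Ia = 5.840 − 0.857 = 872/175 ≈ 4.983 in (> 0, runoff occurs)
Runoff Q = (P−Ia)²/(P−Ia+S) = (4.983)²/(4.983+4.286) = 380192/141925 ≈ 2.679 in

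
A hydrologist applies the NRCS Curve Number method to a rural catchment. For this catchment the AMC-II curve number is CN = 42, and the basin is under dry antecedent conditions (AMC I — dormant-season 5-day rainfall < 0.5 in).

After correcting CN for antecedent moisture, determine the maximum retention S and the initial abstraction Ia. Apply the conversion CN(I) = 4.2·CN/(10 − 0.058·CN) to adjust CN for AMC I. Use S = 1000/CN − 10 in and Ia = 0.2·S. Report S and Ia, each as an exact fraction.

Adjust CN=42 to AMC I: 4.2·42/(10 − 0.058·42) → (882/5) ÷ (1891/250) = 44100/1891 ≈ 23.321
Retention S: 1000/CN − 10 with CN=23.321 → S = 14500/441 ≈ 32.880 in
Initial abstraction Ia = S/5 = (14500/441)/5 = 2900/441 ≈ 6.576 in

S = 14500/441 in ≈ 32.880 in; Ia = 2900/441 in ≈ 6.576 in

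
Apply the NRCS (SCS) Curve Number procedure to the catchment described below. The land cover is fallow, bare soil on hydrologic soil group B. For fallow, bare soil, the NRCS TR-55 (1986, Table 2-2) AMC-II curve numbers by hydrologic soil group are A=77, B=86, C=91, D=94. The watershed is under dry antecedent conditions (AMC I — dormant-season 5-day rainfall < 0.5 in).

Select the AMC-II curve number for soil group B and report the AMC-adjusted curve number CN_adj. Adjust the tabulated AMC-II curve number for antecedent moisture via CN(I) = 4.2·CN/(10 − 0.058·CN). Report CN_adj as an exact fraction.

CN_adj = 12900/179 ≈ 72.067

NRCS table: fallow, bare soil, soil group B → CN(II) = 86
Adjust CN=86 to AMC I: 4.2·86/(10 − 0.058·86) → (1806/5) ÷ (1253/250) = 12900/179 ≈ 72.067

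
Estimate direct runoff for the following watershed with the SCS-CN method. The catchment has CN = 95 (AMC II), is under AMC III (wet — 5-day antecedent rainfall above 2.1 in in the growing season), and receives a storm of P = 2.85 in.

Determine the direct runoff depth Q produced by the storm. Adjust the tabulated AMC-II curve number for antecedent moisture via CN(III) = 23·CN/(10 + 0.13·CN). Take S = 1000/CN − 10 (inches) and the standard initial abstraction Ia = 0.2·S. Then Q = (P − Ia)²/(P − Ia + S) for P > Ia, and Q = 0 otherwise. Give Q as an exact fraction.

Q = 600691081/231688660 in ≈ 2.593 in

Wet (AMC III): CN(III) = 23·95/(10 + 0.13·95) = 2185/(447/20) = 43700/447 ≈ 97.763
Max retention: S = 1000/(43700/447) − 10 = 100/437 in (≈ 0.229 in)
Ia = 0.2·(100/437) = 20/437 in ≈ 0.046 in
P − Ia = 2.850 − 0.046 = 24509/8740 ≈ 2.804 in (> 0, runoff occurs)
Q = (24509/8740)²/((24509/8740) + 100/437) = (600691081/76387600)/(26509/8740) = 600691081/231688660 in ≈ 2.593 in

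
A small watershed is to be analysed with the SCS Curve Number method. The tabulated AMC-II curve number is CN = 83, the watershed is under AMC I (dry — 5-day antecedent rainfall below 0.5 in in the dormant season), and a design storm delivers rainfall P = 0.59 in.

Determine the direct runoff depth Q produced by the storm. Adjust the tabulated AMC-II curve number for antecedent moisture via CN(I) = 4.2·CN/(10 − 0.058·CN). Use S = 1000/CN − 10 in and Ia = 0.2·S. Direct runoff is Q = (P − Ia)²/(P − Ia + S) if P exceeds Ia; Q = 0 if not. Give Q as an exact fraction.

Q = 0 in ≈ 0.000 in

Adjust CN=83 to AMC I: 4.2·83/(10 − 0.058·83) → (1743/5) ÷ (2593/500) = 174300/2593 ≈ 67.219
Max retention: S = 1000/(174300/2593) − 10 = 8500/1743 in (≈ 4.877 in)
Ia = 0.2·(8500/1743) = 1700/1743 in ≈ 0.975 in
P = 0.590 ≤ Ia = 0.975 in: entire storm abstracted, Q = 0.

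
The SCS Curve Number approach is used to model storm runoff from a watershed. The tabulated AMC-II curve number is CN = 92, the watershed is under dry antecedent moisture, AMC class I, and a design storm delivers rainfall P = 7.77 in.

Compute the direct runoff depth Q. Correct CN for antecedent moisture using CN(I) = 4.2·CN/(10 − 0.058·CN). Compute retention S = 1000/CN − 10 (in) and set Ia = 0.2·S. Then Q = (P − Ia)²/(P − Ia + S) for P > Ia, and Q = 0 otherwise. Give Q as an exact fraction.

Dry (AMC I): CN(I) = 4.2·92/(10 − 0.058·92) = (1932/5)/(583/125) = 48300/583 ≈ 82.847
S = 1000/(48300/583) − 10 = 1000/483 in ≈ 2.070 in
Ia = 0.2·(1000/483) = 200/483 in ≈ 0.414 in
P − Ia = 7.770 − 0.414 = 355291/48300 ≈ 7.356 in (> 0, runoff occurs)
Q: (355291/48300)² ÷ (455291/48300) = 126231694681/21990555300 in (≈ 5.740 in)

Q = 126231694681/21990555300 in ≈ 5.740 in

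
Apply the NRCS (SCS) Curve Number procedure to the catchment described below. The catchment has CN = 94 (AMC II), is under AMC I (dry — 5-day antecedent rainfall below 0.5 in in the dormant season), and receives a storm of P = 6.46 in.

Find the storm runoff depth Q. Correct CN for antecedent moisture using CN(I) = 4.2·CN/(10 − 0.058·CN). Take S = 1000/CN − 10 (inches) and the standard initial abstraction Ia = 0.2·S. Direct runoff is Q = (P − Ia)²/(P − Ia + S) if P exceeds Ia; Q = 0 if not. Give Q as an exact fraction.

Adjust CN=94 to AMC I: 4.2·94/(10 − 0.058·94) → (1974/5) ÷ (1137/250) = 32900/379 ≈ 86.807
Retention S: 1000/CN − 10 with CN=86.807 → S = 500/329 ≈ 1.520 in
Ia = 0.2S: 0.2·1.520 = 0.304 in (exactly 100/329)
P − Ia = 6.460 − 0.304 = 101267/16450 ≈ 6.156 in (> 0, runoff occurs)
Q: (101267/16450)² ÷ (126267/16450) = 10255005289/2077092150 in (≈ 4.937 in)

Q = 10255005289/2077092150 in ≈ 4.937 in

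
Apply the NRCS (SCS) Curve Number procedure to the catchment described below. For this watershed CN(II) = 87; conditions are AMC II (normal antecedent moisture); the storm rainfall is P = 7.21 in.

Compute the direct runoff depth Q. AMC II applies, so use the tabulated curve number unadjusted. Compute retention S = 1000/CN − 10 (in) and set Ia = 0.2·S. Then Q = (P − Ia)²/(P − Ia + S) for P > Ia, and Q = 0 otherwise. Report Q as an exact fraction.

Q = 3615256129/636204900 in ≈ 5.683 in

CN(II) = 87; AMC II needs no correction.
Max retention: S = 1000/87 − 10 = 130/87 in (≈ 1.494 in)
Ia = 0.2·(130/87) = 26/87 in ≈ 0.299 in
Since P=7.210 > Ia=0.299: effective rainfall P−Ia = 60127/8700 in
Q: (60127/8700)² ÷ (73127/8700) = 3615256129/636204900 in (≈ 5.683 in)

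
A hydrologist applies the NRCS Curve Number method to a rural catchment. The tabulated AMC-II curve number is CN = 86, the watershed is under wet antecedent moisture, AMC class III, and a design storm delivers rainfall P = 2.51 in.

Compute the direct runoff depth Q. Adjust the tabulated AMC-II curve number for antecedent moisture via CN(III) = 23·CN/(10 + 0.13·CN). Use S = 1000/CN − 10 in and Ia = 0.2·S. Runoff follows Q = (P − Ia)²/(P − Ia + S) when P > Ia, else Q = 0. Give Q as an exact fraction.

Adjust CN=86 to AMC III: 23·86/(10 + 0.13·86) → 1978 ÷ (1059/50) = 98900/1059 ≈ 93.390
S = 1000/(98900/1059) − 10 = 700/989 in ≈ 0.708 in
Ia = 0.2S: 0.2·0.708 = 0.142 in (exactly 140/989)
Since P=2.510 > Ia=0.142: effective rainfall P−Ia = 234239/98900 in
Q = (234239/98900)²/((234239/98900) + 700/989) = (54867909121/9781210000)/(304239/98900) = 54867909121/30089237100 in ≈ 1.824 in

Q = 54867909121/30089237100 in ≈ 1.824 in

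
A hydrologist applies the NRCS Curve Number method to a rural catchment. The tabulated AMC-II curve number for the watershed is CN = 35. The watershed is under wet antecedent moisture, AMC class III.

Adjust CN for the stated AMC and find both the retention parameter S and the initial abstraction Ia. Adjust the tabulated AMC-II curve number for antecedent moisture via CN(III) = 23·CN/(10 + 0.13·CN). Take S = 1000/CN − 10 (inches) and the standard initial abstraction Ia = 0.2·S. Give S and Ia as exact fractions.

S = 1300/161 in ≈ 8.075 in; Ia = 260/161 in ≈ 1.615 in

Wet (AMC III): CN(III) = 23·35/(10 + 0.13·35) = 805/(291/20) = 16100/291 ≈ 55.326
S = 1000/(16100/291) − 10 = 1300/161 in ≈ 8.075 in
Initial abstraction Ia = S/5 = (1300/161)/5 = 260/161 ≈ 1.615 in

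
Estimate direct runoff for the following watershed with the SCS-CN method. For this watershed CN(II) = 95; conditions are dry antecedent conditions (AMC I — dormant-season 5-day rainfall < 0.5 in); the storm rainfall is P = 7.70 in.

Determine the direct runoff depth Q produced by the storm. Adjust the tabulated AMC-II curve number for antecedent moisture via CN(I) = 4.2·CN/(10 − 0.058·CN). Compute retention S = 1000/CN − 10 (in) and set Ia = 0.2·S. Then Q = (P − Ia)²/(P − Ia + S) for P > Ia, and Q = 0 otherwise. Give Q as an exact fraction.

Dry (AMC I): CN(I) = 4.2·95/(10 − 0.058·95) = 399/(449/100) = 39900/449 ≈ 88.864
Retention S: 1000/CN − 10 with CN=88.864 → S = 500/399 ≈ 1.253 in
Initial abstraction Ia = S/5 = (500/399)/5 = 100/399 ≈ 0.251 in
Since P=7.700 > Ia=0.251: effective rainfall P−Ia = 29723/3990 in
Q = (29723/3990)²/((29723/3990) + 500/399) = (883456729/15920100)/(34723/3990) = 883456729/138544770 in ≈ 6.377 in

Q = 883456729/138544770 in ≈ 6.377 in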